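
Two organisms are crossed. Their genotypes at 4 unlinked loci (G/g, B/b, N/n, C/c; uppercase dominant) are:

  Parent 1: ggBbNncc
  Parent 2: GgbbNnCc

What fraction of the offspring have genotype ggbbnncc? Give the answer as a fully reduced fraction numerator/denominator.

ggBbNncc gametes: gBNc×4, gBnc×4, gbNc×4, gbnc×4
GgbbNnCc gametes: GbNC×2, GbNc×2, GbnC×2, Gbnc×2, gbNC×2, gbNc×2, gbnC×2, gbnc×2
ggBbNncc×GgbbNnCc grid (16·16=256): GgBbNNCc=8 GgBbNNcc=8 GgBbNnCc=16 GgBbNncc=16 GgBbnnCc=8 GgBbnncc=8 GgbbNNCc=8 GgbbNNcc=8 GgbbNnCc=16 GgbbNncc=16 GgbbnnCc=8 Ggbbnncc=8 ggBbNNCc=8 ggBbNNcc=8 ggBbNnCc=16 ggBbNncc=16 ggBbnnCc=8 ggBbnncc=8 ggbbNNCc=8 ggbbNNcc=8 ggbbNnCc=16 ggbbNncc=16 ggbbnnCc=8 ggbbnncc=8
ggbbnncc hits 8/256; gcd=8; 8÷8/256÷8 = 1/32

P(ggbbnncc) = 1/32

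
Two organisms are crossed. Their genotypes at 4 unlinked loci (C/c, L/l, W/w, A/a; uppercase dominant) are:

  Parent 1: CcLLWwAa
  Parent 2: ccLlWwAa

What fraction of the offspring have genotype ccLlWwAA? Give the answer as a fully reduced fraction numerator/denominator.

CcLLWwAa gametes: CLWA×2, CLWa×2, CLwA×2, CLwa×2, cLWA×2, cLWa×2, cLwA×2, cLwa×2
ccLlWwAa gametes: cLWA×2, cLWa×2, cLwA×2, cLwa×2, clWA×2, clWa×2, clwA×2, clwa×2
CcLLWwAa×ccLlWwAa grid (16·16=256): CcLLWWAA=4 CcLLWWAa=8 CcLLWWaa=4 CcLLWwAA=8 CcLLWwAa=16 CcLLWwaa=8 CcLLwwAA=4 CcLLwwAa=8 CcLLwwaa=4 CcLlWWAA=4 CcLlWWAa=8 CcLlWWaa=4 CcLlWwAA=8 CcLlWwAa=16 CcLlWwaa=8 CcLlwwAA=4 CcLlwwAa=8 CcLlwwaa=4 ccLLWWAA=4 ccLLWWAa=8 ccLLWWaa=4 ccLLWwAA=8 ccLLWwAa=16 ccLLWwaa=8 ccLLwwAA=4 ccLLwwAa=8 ccLLwwaa=4 ccLlWWAA=4 ccLlWWAa=8 ccLlWWaa=4 ccLlWwAA=8 ccLlWwAa=16 ccLlWwaa=8 ccLlwwAA=4 ccLlwwAa=8 ccLlwwaa=4
ccLlWwAA hits 8/256; gcd=8; 8÷8/256÷8 = 1/32

P(ccLlWwAA) = 1/32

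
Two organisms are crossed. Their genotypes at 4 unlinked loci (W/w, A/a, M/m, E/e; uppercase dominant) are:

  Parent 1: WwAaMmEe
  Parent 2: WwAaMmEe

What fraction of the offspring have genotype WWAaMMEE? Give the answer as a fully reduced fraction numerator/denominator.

P(WWAaMMEE) = 1/128

WwAaMmEe gametes: WAME×1, WAMe×1, WAmE×1, WAme×1, WaME×1, WaMe×1, WamE×1, Wame×1, wAME×1, wAMe×1, wAmE×1, wAme×1, waME×1, waMe×1, wamE×1, wame×1
WwAaMmEe gametes: WAME×1, WAMe×1, WAmE×1, WAme×1, WaME×1, WaMe×1, WamE×1, Wame×1, wAME×1, wAMe×1, wAmE×1, wAme×1, waME×1, waMe×1, wamE×1, wame×1
WwAaMmEe×WwAaMmEe grid (16·16=256): WWAAMMEE=1 WWAAMMEe=2 WWAAMMee=1 WWAAMmEE=2 WWAAMmEe=4 WWAAMmee=2 WWAAmmEE=1 WWAAmmEe=2 WWAAmmee=1 WWAaMMEE=2 WWAaMMEe=4 WWAaMMee=2 WWAaMmEE=4 WWAaMmEe=8 WWAaMmee=4 WWAammEE=2 WWAammEe=4 WWAammee=2 WWaaMMEE=1 WWaaMMEe=2 WWaaMMee=1 WWaaMmEE=2 WWaaMmEe=4 WWaaMmee=2 WWaammEE=1 WWaammEe=2 WWaammee=1 WwAAMMEE=2 WwAAMMEe=4 WwAAMMee=2 WwAAMmEE=4 WwAAMmEe=8 WwAAMmee=4 WwAAmmEE=2 WwAAmmEe=4 WwAAmmee=2 WwAaMMEE=4 WwAaMMEe=8 WwAaMMee=4 WwAaMmEE=8 WwAaMmEe=16 WwAaMmee=8 WwAammEE=4 WwAammEe=8 WwAammee=4 WwaaMMEE=2 WwaaMMEe=4 WwaaMMee=2 WwaaMmEE=4 WwaaMmEe=8 WwaaMmee=4 WwaammEE=2 WwaammEe=4 Wwaammee=2 wwAAMMEE=1 wwAAMMEe=2 wwAAMMee=1 wwAAMmEE=2 wwAAMmEe=4 wwAAMmee=2 wwAAmmEE=1 wwAAmmEe=2 wwAAmmee=1 wwAaMMEE=2 wwAaMMEe=4 wwAaMMee=2 wwAaMmEE=4 wwAaMmEe=8 wwAaMmee=4 wwAammEE=2 wwAammEe=4 wwAammee=2 wwaaMMEE=1 wwaaMMEe=2 wwaaMMee=1 wwaaMmEE=2 wwaaMmEe=4 wwaaMmee=2 wwaammEE=1 wwaammEe=2 wwaammee=1
WWAaMMEE hits 2/256; gcd=2; 2÷2/256÷2 = 1/128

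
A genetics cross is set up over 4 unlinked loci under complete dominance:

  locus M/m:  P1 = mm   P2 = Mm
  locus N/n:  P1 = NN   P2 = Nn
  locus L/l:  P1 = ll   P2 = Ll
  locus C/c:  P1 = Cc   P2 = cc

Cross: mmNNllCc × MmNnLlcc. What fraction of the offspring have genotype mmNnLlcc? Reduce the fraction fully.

P(mmNnLlcc) = 1/16

mmNNllCc gametes: mNlC×8, mNlc×8
MmNnLlcc gametes: MNLc×2, MNlc×2, MnLc×2, Mnlc×2, mNLc×2, mNlc×2, mnLc×2, mnlc×2
mmNNllCc×MmNnLlcc grid (16·16=256): MmNNLlCc=16 MmNNLlcc=16 MmNNllCc=16 MmNNllcc=16 MmNnLlCc=16 MmNnLlcc=16 MmNnllCc=16 MmNnllcc=16 mmNNLlCc=16 mmNNLlcc=16 mmNNllCc=16 mmNNllcc=16 mmNnLlCc=16 mmNnLlcc=16 mmNnllCc=16 mmNnllcc=16
mmNnLlcc hits 16/256; gcd=16; 16÷16/256÷16 = 1/16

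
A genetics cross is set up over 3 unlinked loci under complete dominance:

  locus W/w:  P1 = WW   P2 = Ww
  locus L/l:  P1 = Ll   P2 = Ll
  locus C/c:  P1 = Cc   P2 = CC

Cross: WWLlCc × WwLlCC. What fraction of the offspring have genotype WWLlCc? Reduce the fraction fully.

P(WWLlCc) = 1/8

WWLlCc gametes: WLC×2, WLc×2, WlC×2, Wlc×2
WwLlCC gametes: WLC×2, WlC×2, wLC×2, wlC×2
WWLlCc×WwLlCC grid (8·8=64): WWLLCC=4 WWLLCc=4 WWLlCC=8 WWLlCc=8 WWllCC=4 WWllCc=4 WwLLCC=4 WwLLCc=4 WwLlCC=8 WwLlCc=8 WwllCC=4 WwllCc=4
WWLlCc hits 8/64; gcd=8; 8÷8/64÷8 = 1/8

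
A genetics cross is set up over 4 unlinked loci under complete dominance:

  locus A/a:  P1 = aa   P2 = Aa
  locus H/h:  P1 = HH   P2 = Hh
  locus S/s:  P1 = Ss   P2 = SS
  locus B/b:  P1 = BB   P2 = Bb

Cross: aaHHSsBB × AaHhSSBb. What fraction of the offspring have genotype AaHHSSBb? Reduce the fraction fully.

aaHHSsBB gametes: aHSB×8, aHsB×8
AaHhSSBb gametes: AHSB×2, AHSb×2, AhSB×2, AhSb×2, aHSB×2, aHSb×2, ahSB×2, ahSb×2
aaHHSsBB×AaHhSSBb grid (16·16=256): AaHHSSBB=16 AaHHSSBb=16 AaHHSsBB=16 AaHHSsBb=16 AaHhSSBB=16 AaHhSSBb=16 AaHhSsBB=16 AaHhSsBb=16 aaHHSSBB=16 aaHHSSBb=16 aaHHSsBB=16 aaHHSsBb=16 aaHhSSBB=16 aaHhSSBb=16 aaHhSsBB=16 aaHhSsBb=16
AaHHSSBb hits 16/256; gcd=16; 16÷16/256÷16 = 1/16

P(AaHHSSBb) = 1/16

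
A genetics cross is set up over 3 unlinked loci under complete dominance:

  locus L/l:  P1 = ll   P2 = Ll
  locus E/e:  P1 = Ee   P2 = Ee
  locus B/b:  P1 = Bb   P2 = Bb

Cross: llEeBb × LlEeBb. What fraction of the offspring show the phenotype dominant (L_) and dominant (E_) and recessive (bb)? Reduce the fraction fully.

llEeBb gametes: lEB×2, lEb×2, leB×2, leb×2
LlEeBb gametes: LEB×1, LEb×1, LeB×1, Leb×1, lEB×1, lEb×1, leB×1, leb×1
llEeBb×LlEeBb grid (8·8=64): LlEEBB=2 LlEEBb=4 LlEEbb=2 LlEeBB=4 LlEeBb=8 LlEebb=4 LleeBB=2 LleeBb=4 Lleebb=2 llEEBB=2 llEEBb=4 llEEbb=2 llEeBB=4 llEeBb=8 llEebb=4 lleeBB=2 lleeBb=4 lleebb=2
L_ E_ bb hits 6/64; gcd=2; 6÷2/64÷2 = 3/32

P(L_ E_ bb) = 3/32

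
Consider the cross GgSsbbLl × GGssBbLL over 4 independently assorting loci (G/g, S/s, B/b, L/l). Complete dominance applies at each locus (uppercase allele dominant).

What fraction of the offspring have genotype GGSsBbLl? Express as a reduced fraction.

P(GGSsBbLl) = 1/16

GgSsbbLl gametes: GSbL×2, GSbl×2, GsbL×2, Gsbl×2, gSbL×2, gSbl×2, gsbL×2, gsbl×2
GGssBbLL gametes: GsBL×8, GsbL×8
GgSsbbLl×GGssBbLL grid (16·16=256): GGSsBbLL=16 GGSsBbLl=16 GGSsbbLL=16 GGSsbbLl=16 GGssBbLL=16 GGssBbLl=16 GGssbbLL=16 GGssbbLl=16 GgSsBbLL=16 GgSsBbLl=16 GgSsbbLL=16 GgSsbbLl=16 GgssBbLL=16 GgssBbLl=16 GgssbbLL=16 GgssbbLl=16
GGSsBbLl hits 16/256; gcd=16; 16÷16/256÷16 = 1/16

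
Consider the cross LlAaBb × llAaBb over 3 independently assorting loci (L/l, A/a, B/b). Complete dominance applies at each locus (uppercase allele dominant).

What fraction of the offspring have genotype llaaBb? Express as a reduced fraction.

LlAaBb gametes: LAB×1, LAb×1, LaB×1, Lab×1, lAB×1, lAb×1, laB×1, lab×1
llAaBb gametes: lAB×2, lAb×2, laB×2, lab×2
LlAaBb×llAaBb grid (8·8=64): LlAABB=2 LlAABb=4 LlAAbb=2 LlAaBB=4 LlAaBb=8 LlAabb=4 LlaaBB=2 LlaaBb=4 Llaabb=2 llAABB=2 llAABb=4 llAAbb=2 llAaBB=4 llAaBb=8 llAabb=4 llaaBB=2 llaaBb=4 llaabb=2
llaaBb hits 4/64; gcd=4; 4÷4/64÷4 = 1/16

P(llaaBb) = 1/16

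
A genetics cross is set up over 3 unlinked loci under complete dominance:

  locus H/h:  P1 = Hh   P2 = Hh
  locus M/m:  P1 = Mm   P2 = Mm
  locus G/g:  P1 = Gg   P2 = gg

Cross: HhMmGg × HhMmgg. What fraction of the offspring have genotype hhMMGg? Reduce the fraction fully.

HhMmGg gametes: HMG×1, HMg×1, HmG×1, Hmg×1, hMG×1, hMg×1, hmG×1, hmg×1
HhMmgg gametes: HMg×2, Hmg×2, hMg×2, hmg×2
HhMmGg×HhMmgg grid (8·8=64): HHMMGg=2 HHMMgg=2 HHMmGg=4 HHMmgg=4 HHmmGg=2 HHmmgg=2 HhMMGg=4 HhMMgg=4 HhMmGg=8 HhMmgg=8 HhmmGg=4 Hhmmgg=4 hhMMGg=2 hhMMgg=2 hhMmGg=4 hhMmgg=4 hhmmGg=2 hhmmgg=2
hhMMGg hits 2/64; gcd=2; 2÷2/64÷2 = 1/32

P(hhMMGg) = 1/32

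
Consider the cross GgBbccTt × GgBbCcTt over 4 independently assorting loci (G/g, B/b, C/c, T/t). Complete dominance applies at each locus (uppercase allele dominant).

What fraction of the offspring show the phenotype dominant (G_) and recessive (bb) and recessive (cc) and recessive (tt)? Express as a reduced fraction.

P(G_ bb cc tt) = 3/128

GgBbccTt gametes: GBcT×2, GBct×2, GbcT×2, Gbct×2, gBcT×2, gBct×2, gbcT×2, gbct×2
GgBbCcTt gametes: GBCT×1, GBCt×1, GBcT×1, GBct×1, GbCT×1, GbCt×1, GbcT×1, Gbct×1, gBCT×1, gBCt×1, gBcT×1, gBct×1, gbCT×1, gbCt×1, gbcT×1, gbct×1
GgBbccTt×GgBbCcTt grid (16·16=256): GGBBCcTT=2 GGBBCcTt=4 GGBBCctt=2 GGBBccTT=2 GGBBccTt=4 GGBBcctt=2 GGBbCcTT=4 GGBbCcTt=8 GGBbCctt=4 GGBbccTT=4 GGBbccTt=8 GGBbcctt=4 GGbbCcTT=2 GGbbCcTt=4 GGbbCctt=2 GGbbccTT=2 GGbbccTt=4 GGbbcctt=2 GgBBCcTT=4 GgBBCcTt=8 GgBBCctt=4 GgBBccTT=4 GgBBccTt=8 GgBBcctt=4 GgBbCcTT=8 GgBbCcTt=16 GgBbCctt=8 GgBbccTT=8 GgBbccTt=16 GgBbcctt=8 GgbbCcTT=4 GgbbCcTt=8 GgbbCctt=4 GgbbccTT=4 GgbbccTt=8 Ggbbcctt=4 ggBBCcTT=2 ggBBCcTt=4 ggBBCctt=2 ggBBccTT=2 ggBBccTt=4 ggBBcctt=2 ggBbCcTT=4 ggBbCcTt=8 ggBbCctt=4 ggBbccTT=4 ggBbccTt=8 ggBbcctt=4 ggbbCcTT=2 ggbbCcTt=4 ggbbCctt=2 ggbbccTT=2 ggbbccTt=4 ggbbcctt=2
G_ bb cc tt hits 6/256; gcd=2; 6÷2/256÷2 = 3/128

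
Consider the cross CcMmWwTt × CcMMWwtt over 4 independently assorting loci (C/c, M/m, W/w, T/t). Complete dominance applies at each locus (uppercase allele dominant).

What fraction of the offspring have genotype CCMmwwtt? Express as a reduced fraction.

P(CCMmwwtt) = 1/64

CcMmWwTt gametes: CMWT×1, CMWt×1, CMwT×1, CMwt×1, CmWT×1, CmWt×1, CmwT×1, Cmwt×1, cMWT×1, cMWt×1, cMwT×1, cMwt×1, cmWT×1, cmWt×1, cmwT×1, cmwt×1
CcMMWwtt gametes: CMWt×4, CMwt×4, cMWt×4, cMwt×4
CcMmWwTt×CcMMWwtt grid (16·16=256): CCMMWWTt=4 CCMMWWtt=4 CCMMWwTt=8 CCMMWwtt=8 CCMMwwTt=4 CCMMwwtt=4 CCMmWWTt=4 CCMmWWtt=4 CCMmWwTt=8 CCMmWwtt=8 CCMmwwTt=4 CCMmwwtt=4 CcMMWWTt=8 CcMMWWtt=8 CcMMWwTt=16 CcMMWwtt=16 CcMMwwTt=8 CcMMwwtt=8 CcMmWWTt=8 CcMmWWtt=8 CcMmWwTt=16 CcMmWwtt=16 CcMmwwTt=8 CcMmwwtt=8 ccMMWWTt=4 ccMMWWtt=4 ccMMWwTt=8 ccMMWwtt=8 ccMMwwTt=4 ccMMwwtt=4 ccMmWWTt=4 ccMmWWtt=4 ccMmWwTt=8 ccMmWwtt=8 ccMmwwTt=4 ccMmwwtt=4
CCMmwwtt hits 4/256; gcd=4; 4÷4/256÷4 = 1/64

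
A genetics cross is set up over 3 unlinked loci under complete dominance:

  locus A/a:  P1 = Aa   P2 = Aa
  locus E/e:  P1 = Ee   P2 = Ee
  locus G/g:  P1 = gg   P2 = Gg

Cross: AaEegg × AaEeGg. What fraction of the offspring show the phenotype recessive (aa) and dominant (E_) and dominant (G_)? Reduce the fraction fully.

AaEegg gametes: AEg×2, Aeg×2, aEg×2, aeg×2
AaEeGg gametes: AEG×1, AEg×1, AeG×1, Aeg×1, aEG×1, aEg×1, aeG×1, aeg×1
AaEegg×AaEeGg grid (8·8=64): AAEEGg=2 AAEEgg=2 AAEeGg=4 AAEegg=4 AAeeGg=2 AAeegg=2 AaEEGg=4 AaEEgg=4 AaEeGg=8 AaEegg=8 AaeeGg=4 Aaeegg=4 aaEEGg=2 aaEEgg=2 aaEeGg=4 aaEegg=4 aaeeGg=2 aaeegg=2
aa E_ G_ hits 6/64; gcd=2; 6÷2/64÷2 = 3/32

P(aa E_ G_) = 3/32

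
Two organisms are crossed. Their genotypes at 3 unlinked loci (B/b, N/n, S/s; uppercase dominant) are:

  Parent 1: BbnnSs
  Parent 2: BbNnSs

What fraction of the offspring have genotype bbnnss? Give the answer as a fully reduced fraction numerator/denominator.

P(bbnnss) = 1/32

BbnnSs gametes: BnS×2, Bns×2, bnS×2, bns×2
BbNnSs gametes: BNS×1, BNs×1, BnS×1, Bns×1, bNS×1, bNs×1, bnS×1, bns×1
BbnnSs×BbNnSs grid (8·8=64): BBNnSS=2 BBNnSs=4 BBNnss=2 BBnnSS=2 BBnnSs=4 BBnnss=2 BbNnSS=4 BbNnSs=8 BbNnss=4 BbnnSS=4 BbnnSs=8 Bbnnss=4 bbNnSS=2 bbNnSs=4 bbNnss=2 bbnnSS=2 bbnnSs=4 bbnnss=2
bbnnss hits 2/64; gcd=2; 2÷2/64÷2 = 1/32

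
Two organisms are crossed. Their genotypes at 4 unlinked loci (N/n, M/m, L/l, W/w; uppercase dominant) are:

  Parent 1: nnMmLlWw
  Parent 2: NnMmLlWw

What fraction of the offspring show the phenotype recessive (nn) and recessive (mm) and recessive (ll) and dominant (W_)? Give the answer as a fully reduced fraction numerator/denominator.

nnMmLlWw gametes: nMLW×2, nMLw×2, nMlW×2, nMlw×2, nmLW×2, nmLw×2, nmlW×2, nmlw×2
NnMmLlWw gametes: NMLW×1, NMLw×1, NMlW×1, NMlw×1, NmLW×1, NmLw×1, NmlW×1, Nmlw×1, nMLW×1, nMLw×1, nMlW×1, nMlw×1, nmLW×1, nmLw×1, nmlW×1, nmlw×1
nnMmLlWw×NnMmLlWw grid (16·16=256): NnMMLLWW=2 NnMMLLWw=4 NnMMLLww=2 NnMMLlWW=4 NnMMLlWw=8 NnMMLlww=4 NnMMllWW=2 NnMMllWw=4 NnMMllww=2 NnMmLLWW=4 NnMmLLWw=8 NnMmLLww=4 NnMmLlWW=8 NnMmLlWw=16 NnMmLlww=8 NnMmllWW=4 NnMmllWw=8 NnMmllww=4 NnmmLLWW=2 NnmmLLWw=4 NnmmLLww=2 NnmmLlWW=4 NnmmLlWw=8 NnmmLlww=4 NnmmllWW=2 NnmmllWw=4 Nnmmllww=2 nnMMLLWW=2 nnMMLLWw=4 nnMMLLww=2 nnMMLlWW=4 nnMMLlWw=8 nnMMLlww=4 nnMMllWW=2 nnMMllWw=4 nnMMllww=2 nnMmLLWW=4 nnMmLLWw=8 nnMmLLww=4 nnMmLlWW=8 nnMmLlWw=16 nnMmLlww=8 nnMmllWW=4 nnMmllWw=8 nnMmllww=4 nnmmLLWW=2 nnmmLLWw=4 nnmmLLww=2 nnmmLlWW=4 nnmmLlWw=8 nnmmLlww=4 nnmmllWW=2 nnmmllWw=4 nnmmllww=2
nn mm ll W_ hits 6/256; gcd=2; 6÷2/256÷2 = 3/128

P(nn mm ll W_) = 3/128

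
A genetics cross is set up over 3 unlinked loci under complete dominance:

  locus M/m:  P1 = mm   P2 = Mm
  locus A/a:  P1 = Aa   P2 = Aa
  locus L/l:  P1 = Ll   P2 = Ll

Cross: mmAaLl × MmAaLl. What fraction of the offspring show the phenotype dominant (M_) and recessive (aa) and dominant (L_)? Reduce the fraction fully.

mmAaLl gametes: mAL×2, mAl×2, maL×2, mal×2
MmAaLl gametes: MAL×1, MAl×1, MaL×1, Mal×1, mAL×1, mAl×1, maL×1, mal×1
mmAaLl×MmAaLl grid (8·8=64): MmAALL=2 MmAALl=4 MmAAll=2 MmAaLL=4 MmAaLl=8 MmAall=4 MmaaLL=2 MmaaLl=4 Mmaall=2 mmAALL=2 mmAALl=4 mmAAll=2 mmAaLL=4 mmAaLl=8 mmAall=4 mmaaLL=2 mmaaLl=4 mmaall=2
M_ aa L_ hits 6/64; gcd=2; 6÷2/64÷2 = 3/32

P(M_ aa L_) = 3/32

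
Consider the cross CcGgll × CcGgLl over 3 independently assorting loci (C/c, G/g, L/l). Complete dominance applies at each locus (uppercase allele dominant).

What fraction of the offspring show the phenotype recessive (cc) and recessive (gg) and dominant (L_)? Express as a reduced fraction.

P(cc gg L_) = 1/32

CcGgll gametes: CGl×2, Cgl×2, cGl×2, cgl×2
CcGgLl gametes: CGL×1, CGl×1, CgL×1, Cgl×1, cGL×1, cGl×1, cgL×1, cgl×1
CcGgll×CcGgLl grid (8·8=64): CCGGLl=2 CCGGll=2 CCGgLl=4 CCGgll=4 CCggLl=2 CCggll=2 CcGGLl=4 CcGGll=4 CcGgLl=8 CcGgll=8 CcggLl=4 Ccggll=4 ccGGLl=2 ccGGll=2 ccGgLl=4 ccGgll=4 ccggLl=2 ccggll=2
cc gg L_ hits 2/64; gcd=2; 2÷2/64÷2 = 1/32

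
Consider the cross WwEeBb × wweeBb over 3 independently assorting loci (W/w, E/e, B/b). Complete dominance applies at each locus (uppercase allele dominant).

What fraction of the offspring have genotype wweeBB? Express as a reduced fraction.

WwEeBb gametes: WEB×1, WEb×1, WeB×1, Web×1, wEB×1, wEb×1, weB×1, web×1
wweeBb gametes: weB×4, web×4
WwEeBb×wweeBb grid (8·8=64): WwEeBB=4 WwEeBb=8 WwEebb=4 WweeBB=4 WweeBb=8 Wweebb=4 wwEeBB=4 wwEeBb=8 wwEebb=4 wweeBB=4 wweeBb=8 wweebb=4
wweeBB hits 4/64; gcd=4; 4÷4/64÷4 = 1/16

P(wweeBB) = 1/16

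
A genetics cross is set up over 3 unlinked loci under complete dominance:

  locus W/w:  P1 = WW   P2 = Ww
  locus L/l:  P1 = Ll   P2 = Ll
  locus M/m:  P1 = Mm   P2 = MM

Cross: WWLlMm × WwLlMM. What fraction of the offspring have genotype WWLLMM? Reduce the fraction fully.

P(WWLLMM) = 1/16

WWLlMm gametes: WLM×2, WLm×2, WlM×2, Wlm×2
WwLlMM gametes: WLM×2, WlM×2, wLM×2, wlM×2
WWLlMm×WwLlMM grid (8·8=64): WWLLMM=4 WWLLMm=4 WWLlMM=8 WWLlMm=8 WWllMM=4 WWllMm=4 WwLLMM=4 WwLLMm=4 WwLlMM=8 WwLlMm=8 WwllMM=4 WwllMm=4
WWLLMM hits 4/64; gcd=4; 4÷4/64÷4 = 1/16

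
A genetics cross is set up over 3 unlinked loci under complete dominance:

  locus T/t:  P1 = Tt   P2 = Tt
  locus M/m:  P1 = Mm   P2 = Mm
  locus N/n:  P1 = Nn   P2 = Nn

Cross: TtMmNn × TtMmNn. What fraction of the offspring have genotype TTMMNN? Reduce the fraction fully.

TtMmNn gametes: TMN×1, TMn×1, TmN×1, Tmn×1, tMN×1, tMn×1, tmN×1, tmn×1
TtMmNn gametes: TMN×1, TMn×1, TmN×1, Tmn×1, tMN×1, tMn×1, tmN×1, tmn×1
TtMmNn×TtMmNn grid (8·8=64): TTMMNN=1 TTMMNn=2 TTMMnn=1 TTMmNN=2 TTMmNn=4 TTMmnn=2 TTmmNN=1 TTmmNn=2 TTmmnn=1 TtMMNN=2 TtMMNn=4 TtMMnn=2 TtMmNN=4 TtMmNn=8 TtMmnn=4 TtmmNN=2 TtmmNn=4 Ttmmnn=2 ttMMNN=1 ttMMNn=2 ttMMnn=1 ttMmNN=2 ttMmNn=4 ttMmnn=2 ttmmNN=1 ttmmNn=2 ttmmnn=1
TTMMNN hits 1/64; gcd=1; 1÷1/64÷1 = 1/64

P(TTMMNN) = 1/64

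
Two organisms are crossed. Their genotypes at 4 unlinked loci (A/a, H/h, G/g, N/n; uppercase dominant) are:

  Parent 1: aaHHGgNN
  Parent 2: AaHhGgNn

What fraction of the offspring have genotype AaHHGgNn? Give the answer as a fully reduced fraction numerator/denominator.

aaHHGgNN gametes: aHGN×8, aHgN×8
AaHhGgNn gametes: AHGN×1, AHGn×1, AHgN×1, AHgn×1, AhGN×1, AhGn×1, AhgN×1, Ahgn×1, aHGN×1, aHGn×1, aHgN×1, aHgn×1, ahGN×1, ahGn×1, ahgN×1, ahgn×1
aaHHGgNN×AaHhGgNn grid (16·16=256): AaHHGGNN=8 AaHHGGNn=8 AaHHGgNN=16 AaHHGgNn=16 AaHHggNN=8 AaHHggNn=8 AaHhGGNN=8 AaHhGGNn=8 AaHhGgNN=16 AaHhGgNn=16 AaHhggNN=8 AaHhggNn=8 aaHHGGNN=8 aaHHGGNn=8 aaHHGgNN=16 aaHHGgNn=16 aaHHggNN=8 aaHHggNn=8 aaHhGGNN=8 aaHhGGNn=8 aaHhGgNN=16 aaHhGgNn=16 aaHhggNN=8 aaHhggNn=8
AaHHGgNn hits 16/256; gcd=16; 16÷16/256÷16 = 1/16

P(AaHHGgNn) = 1/16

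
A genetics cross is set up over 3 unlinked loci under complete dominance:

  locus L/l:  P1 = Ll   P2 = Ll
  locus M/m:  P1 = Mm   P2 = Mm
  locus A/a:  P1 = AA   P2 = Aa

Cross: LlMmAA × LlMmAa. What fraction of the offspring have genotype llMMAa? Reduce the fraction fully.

P(llMMAa) = 1/32

LlMmAA gametes: LMA×2, LmA×2, lMA×2, lmA×2
LlMmAa gametes: LMA×1, LMa×1, LmA×1, Lma×1, lMA×1, lMa×1, lmA×1, lma×1
LlMmAA×LlMmAa grid (8·8=64): LLMMAA=2 LLMMAa=2 LLMmAA=4 LLMmAa=4 LLmmAA=2 LLmmAa=2 LlMMAA=4 LlMMAa=4 LlMmAA=8 LlMmAa=8 LlmmAA=4 LlmmAa=4 llMMAA=2 llMMAa=2 llMmAA=4 llMmAa=4 llmmAA=2 llmmAa=2
llMMAa hits 2/64; gcd=2; 2÷2/64÷2 = 1/32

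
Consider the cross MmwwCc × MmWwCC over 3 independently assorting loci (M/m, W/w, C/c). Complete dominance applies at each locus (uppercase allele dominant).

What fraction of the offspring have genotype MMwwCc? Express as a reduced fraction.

MmwwCc gametes: MwC×2, Mwc×2, mwC×2, mwc×2
MmWwCC gametes: MWC×2, MwC×2, mWC×2, mwC×2
MmwwCc×MmWwCC grid (8·8=64): MMWwCC=4 MMWwCc=4 MMwwCC=4 MMwwCc=4 MmWwCC=8 MmWwCc=8 MmwwCC=8 MmwwCc=8 mmWwCC=4 mmWwCc=4 mmwwCC=4 mmwwCc=4
MMwwCc hits 4/64; gcd=4; 4÷4/64÷4 = 1/16

P(MMwwCc) = 1/16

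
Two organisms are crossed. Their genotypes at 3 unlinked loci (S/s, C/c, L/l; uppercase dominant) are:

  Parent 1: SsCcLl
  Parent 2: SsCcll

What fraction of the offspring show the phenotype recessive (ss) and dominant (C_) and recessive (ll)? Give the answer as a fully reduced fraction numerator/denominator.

SsCcLl gametes: SCL×1, SCl×1, ScL×1, Scl×1, sCL×1, sCl×1, scL×1, scl×1
SsCcll gametes: SCl×2, Scl×2, sCl×2, scl×2
SsCcLl×SsCcll grid (8·8=64): SSCCLl=2 SSCCll=2 SSCcLl=4 SSCcll=4 SSccLl=2 SSccll=2 SsCCLl=4 SsCCll=4 SsCcLl=8 SsCcll=8 SsccLl=4 Ssccll=4 ssCCLl=2 ssCCll=2 ssCcLl=4 ssCcll=4 ssccLl=2 ssccll=2
ss C_ ll hits 6/64; gcd=2; 6÷2/64÷2 = 3/32

P(ss C_ ll) = 3/32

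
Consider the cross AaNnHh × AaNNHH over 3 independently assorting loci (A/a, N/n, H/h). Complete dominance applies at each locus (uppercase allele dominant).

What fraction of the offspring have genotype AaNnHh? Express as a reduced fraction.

P(AaNnHh) = 1/8

AaNnHh gametes: ANH×1, ANh×1, AnH×1, Anh×1, aNH×1, aNh×1, anH×1, anh×1
AaNNHH gametes: ANH×4, aNH×4
AaNnHh×AaNNHH grid (8·8=64): AANNHH=4 AANNHh=4 AANnHH=4 AANnHh=4 AaNNHH=8 AaNNHh=8 AaNnHH=8 AaNnHh=8 aaNNHH=4 aaNNHh=4 aaNnHH=4 aaNnHh=4
AaNnHh hits 8/64; gcd=8; 8÷8/64÷8 = 1/8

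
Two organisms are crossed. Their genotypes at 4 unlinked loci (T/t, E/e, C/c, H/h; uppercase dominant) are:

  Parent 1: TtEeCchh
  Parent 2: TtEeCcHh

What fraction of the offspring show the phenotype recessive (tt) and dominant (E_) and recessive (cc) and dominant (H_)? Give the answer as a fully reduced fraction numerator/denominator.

P(tt E_ cc H_) = 3/128

TtEeCchh gametes: TECh×2, TEch×2, TeCh×2, Tech×2, tECh×2, tEch×2, teCh×2, tech×2
TtEeCcHh gametes: TECH×1, TECh×1, TEcH×1, TEch×1, TeCH×1, TeCh×1, TecH×1, Tech×1, tECH×1, tECh×1, tEcH×1, tEch×1, teCH×1, teCh×1, tecH×1, tech×1
TtEeCchh×TtEeCcHh grid (16·16=256): TTEECCHh=2 TTEECChh=2 TTEECcHh=4 TTEECchh=4 TTEEccHh=2 TTEEcchh=2 TTEeCCHh=4 TTEeCChh=4 TTEeCcHh=8 TTEeCchh=8 TTEeccHh=4 TTEecchh=4 TTeeCCHh=2 TTeeCChh=2 TTeeCcHh=4 TTeeCchh=4 TTeeccHh=2 TTeecchh=2 TtEECCHh=4 TtEECChh=4 TtEECcHh=8 TtEECchh=8 TtEEccHh=4 TtEEcchh=4 TtEeCCHh=8 TtEeCChh=8 TtEeCcHh=16 TtEeCchh=16 TtEeccHh=8 TtEecchh=8 TteeCCHh=4 TteeCChh=4 TteeCcHh=8 TteeCchh=8 TteeccHh=4 Tteecchh=4 ttEECCHh=2 ttEECChh=2 ttEECcHh=4 ttEECchh=4 ttEEccHh=2 ttEEcchh=2 ttEeCCHh=4 ttEeCChh=4 ttEeCcHh=8 ttEeCchh=8 ttEeccHh=4 ttEecchh=4 tteeCCHh=2 tteeCChh=2 tteeCcHh=4 tteeCchh=4 tteeccHh=2 tteecchh=2
tt E_ cc H_ hits 6/256; gcd=2; 6÷2/256÷2 = 3/128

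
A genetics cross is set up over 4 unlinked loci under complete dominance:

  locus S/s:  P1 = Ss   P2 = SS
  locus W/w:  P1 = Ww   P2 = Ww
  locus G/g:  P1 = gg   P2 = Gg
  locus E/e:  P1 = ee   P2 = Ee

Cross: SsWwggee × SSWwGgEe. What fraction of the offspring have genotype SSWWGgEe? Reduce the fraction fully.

SsWwggee gametes: SWge×4, Swge×4, sWge×4, swge×4
SSWwGgEe gametes: SWGE×2, SWGe×2, SWgE×2, SWge×2, SwGE×2, SwGe×2, SwgE×2, Swge×2
SsWwggee×SSWwGgEe grid (16·16=256): SSWWGgEe=8 SSWWGgee=8 SSWWggEe=8 SSWWggee=8 SSWwGgEe=16 SSWwGgee=16 SSWwggEe=16 SSWwggee=16 SSwwGgEe=8 SSwwGgee=8 SSwwggEe=8 SSwwggee=8 SsWWGgEe=8 SsWWGgee=8 SsWWggEe=8 SsWWggee=8 SsWwGgEe=16 SsWwGgee=16 SsWwggEe=16 SsWwggee=16 SswwGgEe=8 SswwGgee=8 SswwggEe=8 Sswwggee=8
SSWWGgEe hits 8/256; gcd=8; 8÷8/256÷8 = 1/32

P(SSWWGgEe) = 1/32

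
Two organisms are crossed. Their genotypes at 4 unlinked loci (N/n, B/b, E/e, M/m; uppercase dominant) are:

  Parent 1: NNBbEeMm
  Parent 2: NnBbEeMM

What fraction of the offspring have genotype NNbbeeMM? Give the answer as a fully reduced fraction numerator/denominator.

NNBbEeMm gametes: NBEM×2, NBEm×2, NBeM×2, NBem×2, NbEM×2, NbEm×2, NbeM×2, Nbem×2
NnBbEeMM gametes: NBEM×2, NBeM×2, NbEM×2, NbeM×2, nBEM×2, nBeM×2, nbEM×2, nbeM×2
NNBbEeMm×NnBbEeMM grid (16·16=256): NNBBEEMM=4 NNBBEEMm=4 NNBBEeMM=8 NNBBEeMm=8 NNBBeeMM=4 NNBBeeMm=4 NNBbEEMM=8 NNBbEEMm=8 NNBbEeMM=16 NNBbEeMm=16 NNBbeeMM=8 NNBbeeMm=8 NNbbEEMM=4 NNbbEEMm=4 NNbbEeMM=8 NNbbEeMm=8 NNbbeeMM=4 NNbbeeMm=4 NnBBEEMM=4 NnBBEEMm=4 NnBBEeMM=8 NnBBEeMm=8 NnBBeeMM=4 NnBBeeMm=4 NnBbEEMM=8 NnBbEEMm=8 NnBbEeMM=16 NnBbEeMm=16 NnBbeeMM=8 NnBbeeMm=8 NnbbEEMM=4 NnbbEEMm=4 NnbbEeMM=8 NnbbEeMm=8 NnbbeeMM=4 NnbbeeMm=4
NNbbeeMM hits 4/256; gcd=4; 4÷4/256÷4 = 1/64

P(NNbbeeMM) = 1/64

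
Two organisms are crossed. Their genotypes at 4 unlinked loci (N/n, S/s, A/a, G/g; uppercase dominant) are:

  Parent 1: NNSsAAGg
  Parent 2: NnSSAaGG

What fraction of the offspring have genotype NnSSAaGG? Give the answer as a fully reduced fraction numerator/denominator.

P(NnSSAaGG) = 1/16

NNSsAAGg gametes: NSAG×4, NSAg×4, NsAG×4, NsAg×4
NnSSAaGG gametes: NSAG×4, NSaG×4, nSAG×4, nSaG×4
NNSsAAGg×NnSSAaGG grid (16·16=256): NNSSAAGG=16 NNSSAAGg=16 NNSSAaGG=16 NNSSAaGg=16 NNSsAAGG=16 NNSsAAGg=16 NNSsAaGG=16 NNSsAaGg=16 NnSSAAGG=16 NnSSAAGg=16 NnSSAaGG=16 NnSSAaGg=16 NnSsAAGG=16 NnSsAAGg=16 NnSsAaGG=16 NnSsAaGg=16
NnSSAaGG hits 16/256; gcd=16; 16÷16/256÷16 = 1/16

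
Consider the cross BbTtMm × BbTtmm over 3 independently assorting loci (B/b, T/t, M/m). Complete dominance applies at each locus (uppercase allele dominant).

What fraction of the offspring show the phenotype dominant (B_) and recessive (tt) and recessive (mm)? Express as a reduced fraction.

BbTtMm gametes: BTM×1, BTm×1, BtM×1, Btm×1, bTM×1, bTm×1, btM×1, btm×1
BbTtmm gametes: BTm×2, Btm×2, bTm×2, btm×2
BbTtMm×BbTtmm grid (8·8=64): BBTTMm=2 BBTTmm=2 BBTtMm=4 BBTtmm=4 BBttMm=2 BBttmm=2 BbTTMm=4 BbTTmm=4 BbTtMm=8 BbTtmm=8 BbttMm=4 Bbttmm=4 bbTTMm=2 bbTTmm=2 bbTtMm=4 bbTtmm=4 bbttMm=2 bbttmm=2
B_ tt mm hits 6/64; gcd=2; 6÷2/64÷2 = 3/32

P(B_ tt mm) = 3/32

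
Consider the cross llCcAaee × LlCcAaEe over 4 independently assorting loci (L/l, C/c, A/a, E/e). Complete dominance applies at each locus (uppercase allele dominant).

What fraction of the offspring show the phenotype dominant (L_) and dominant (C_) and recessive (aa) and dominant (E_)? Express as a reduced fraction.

P(L_ C_ aa E_) = 3/64

llCcAaee gametes: lCAe×4, lCae×4, lcAe×4, lcae×4
LlCcAaEe gametes: LCAE×1, LCAe×1, LCaE×1, LCae×1, LcAE×1, LcAe×1, LcaE×1, Lcae×1, lCAE×1, lCAe×1, lCaE×1, lCae×1, lcAE×1, lcAe×1, lcaE×1, lcae×1
llCcAaee×LlCcAaEe grid (16·16=256): LlCCAAEe=4 LlCCAAee=4 LlCCAaEe=8 LlCCAaee=8 LlCCaaEe=4 LlCCaaee=4 LlCcAAEe=8 LlCcAAee=8 LlCcAaEe=16 LlCcAaee=16 LlCcaaEe=8 LlCcaaee=8 LlccAAEe=4 LlccAAee=4 LlccAaEe=8 LlccAaee=8 LlccaaEe=4 Llccaaee=4 llCCAAEe=4 llCCAAee=4 llCCAaEe=8 llCCAaee=8 llCCaaEe=4 llCCaaee=4 llCcAAEe=8 llCcAAee=8 llCcAaEe=16 llCcAaee=16 llCcaaEe=8 llCcaaee=8 llccAAEe=4 llccAAee=4 llccAaEe=8 llccAaee=8 llccaaEe=4 llccaaee=4
L_ C_ aa E_ hits 12/256; gcd=4; 12÷4/256÷4 = 3/64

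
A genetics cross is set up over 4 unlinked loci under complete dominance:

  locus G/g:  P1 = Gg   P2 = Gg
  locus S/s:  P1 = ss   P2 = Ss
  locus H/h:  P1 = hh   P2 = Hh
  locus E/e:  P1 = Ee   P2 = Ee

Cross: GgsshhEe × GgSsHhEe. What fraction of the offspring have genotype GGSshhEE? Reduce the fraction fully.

P(GGSshhEE) = 1/64

GgsshhEe gametes: GshE×4, Gshe×4, gshE×4, gshe×4
GgSsHhEe gametes: GSHE×1, GSHe×1, GShE×1, GShe×1, GsHE×1, GsHe×1, GshE×1, Gshe×1, gSHE×1, gSHe×1, gShE×1, gShe×1, gsHE×1, gsHe×1, gshE×1, gshe×1
GgsshhEe×GgSsHhEe grid (16·16=256): GGSsHhEE=4 GGSsHhEe=8 GGSsHhee=4 GGSshhEE=4 GGSshhEe=8 GGSshhee=4 GGssHhEE=4 GGssHhEe=8 GGssHhee=4 GGsshhEE=4 GGsshhEe=8 GGsshhee=4 GgSsHhEE=8 GgSsHhEe=16 GgSsHhee=8 GgSshhEE=8 GgSshhEe=16 GgSshhee=8 GgssHhEE=8 GgssHhEe=16 GgssHhee=8 GgsshhEE=8 GgsshhEe=16 Ggsshhee=8 ggSsHhEE=4 ggSsHhEe=8 ggSsHhee=4 ggSshhEE=4 ggSshhEe=8 ggSshhee=4 ggssHhEE=4 ggssHhEe=8 ggssHhee=4 ggsshhEE=4 ggsshhEe=8 ggsshhee=4
GGSshhEE hits 4/256; gcd=4; 4÷4/256÷4 = 1/64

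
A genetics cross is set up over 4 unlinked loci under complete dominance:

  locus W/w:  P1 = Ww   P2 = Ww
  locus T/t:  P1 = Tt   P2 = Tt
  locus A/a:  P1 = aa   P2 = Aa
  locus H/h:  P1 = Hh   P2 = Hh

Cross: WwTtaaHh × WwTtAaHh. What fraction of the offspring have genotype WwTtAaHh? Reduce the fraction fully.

P(WwTtAaHh) = 1/16

WwTtaaHh gametes: WTaH×2, WTah×2, WtaH×2, Wtah×2, wTaH×2, wTah×2, wtaH×2, wtah×2
WwTtAaHh gametes: WTAH×1, WTAh×1, WTaH×1, WTah×1, WtAH×1, WtAh×1, WtaH×1, Wtah×1, wTAH×1, wTAh×1, wTaH×1, wTah×1, wtAH×1, wtAh×1, wtaH×1, wtah×1
WwTtaaHh×WwTtAaHh grid (16·16=256): WWTTAaHH=2 WWTTAaHh=4 WWTTAahh=2 WWTTaaHH=2 WWTTaaHh=4 WWTTaahh=2 WWTtAaHH=4 WWTtAaHh=8 WWTtAahh=4 WWTtaaHH=4 WWTtaaHh=8 WWTtaahh=4 WWttAaHH=2 WWttAaHh=4 WWttAahh=2 WWttaaHH=2 WWttaaHh=4 WWttaahh=2 WwTTAaHH=4 WwTTAaHh=8 WwTTAahh=4 WwTTaaHH=4 WwTTaaHh=8 WwTTaahh=4 WwTtAaHH=8 WwTtAaHh=16 WwTtAahh=8 WwTtaaHH=8 WwTtaaHh=16 WwTtaahh=8 WwttAaHH=4 WwttAaHh=8 WwttAahh=4 WwttaaHH=4 WwttaaHh=8 Wwttaahh=4 wwTTAaHH=2 wwTTAaHh=4 wwTTAahh=2 wwTTaaHH=2 wwTTaaHh=4 wwTTaahh=2 wwTtAaHH=4 wwTtAaHh=8 wwTtAahh=4 wwTtaaHH=4 wwTtaaHh=8 wwTtaahh=4 wwttAaHH=2 wwttAaHh=4 wwttAahh=2 wwttaaHH=2 wwttaaHh=4 wwttaahh=2
WwTtAaHh hits 16/256; gcd=16; 16÷16/256÷16 = 1/16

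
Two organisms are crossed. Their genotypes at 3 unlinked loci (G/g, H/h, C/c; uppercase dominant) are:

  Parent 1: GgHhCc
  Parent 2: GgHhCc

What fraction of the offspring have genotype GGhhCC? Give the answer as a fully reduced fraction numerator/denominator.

P(GGhhCC) = 1/64

GgHhCc gametes: GHC×1, GHc×1, GhC×1, Ghc×1, gHC×1, gHc×1, ghC×1, ghc×1
GgHhCc gametes: GHC×1, GHc×1, GhC×1, Ghc×1, gHC×1, gHc×1, ghC×1, ghc×1
GgHhCc×GgHhCc grid (8·8=64): GGHHCC=1 GGHHCc=2 GGHHcc=1 GGHhCC=2 GGHhCc=4 GGHhcc=2 GGhhCC=1 GGhhCc=2 GGhhcc=1 GgHHCC=2 GgHHCc=4 GgHHcc=2 GgHhCC=4 GgHhCc=8 GgHhcc=4 GghhCC=2 GghhCc=4 Gghhcc=2 ggHHCC=1 ggHHCc=2 ggHHcc=1 ggHhCC=2 ggHhCc=4 ggHhcc=2 gghhCC=1 gghhCc=2 gghhcc=1
GGhhCC hits 1/64; gcd=1; 1÷1/64÷1 = 1/64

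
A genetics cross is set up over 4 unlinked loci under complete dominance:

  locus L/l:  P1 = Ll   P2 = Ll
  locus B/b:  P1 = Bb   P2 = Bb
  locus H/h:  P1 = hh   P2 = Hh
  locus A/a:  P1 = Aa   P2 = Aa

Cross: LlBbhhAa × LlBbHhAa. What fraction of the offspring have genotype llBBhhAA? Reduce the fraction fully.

LlBbhhAa gametes: LBhA×2, LBha×2, LbhA×2, Lbha×2, lBhA×2, lBha×2, lbhA×2, lbha×2
LlBbHhAa gametes: LBHA×1, LBHa×1, LBhA×1, LBha×1, LbHA×1, LbHa×1, LbhA×1, Lbha×1, lBHA×1, lBHa×1, lBhA×1, lBha×1, lbHA×1, lbHa×1, lbhA×1, lbha×1
LlBbhhAa×LlBbHhAa grid (16·16=256): LLBBHhAA=2 LLBBHhAa=4 LLBBHhaa=2 LLBBhhAA=2 LLBBhhAa=4 LLBBhhaa=2 LLBbHhAA=4 LLBbHhAa=8 LLBbHhaa=4 LLBbhhAA=4 LLBbhhAa=8 LLBbhhaa=4 LLbbHhAA=2 LLbbHhAa=4 LLbbHhaa=2 LLbbhhAA=2 LLbbhhAa=4 LLbbhhaa=2 LlBBHhAA=4 LlBBHhAa=8 LlBBHhaa=4 LlBBhhAA=4 LlBBhhAa=8 LlBBhhaa=4 LlBbHhAA=8 LlBbHhAa=16 LlBbHhaa=8 LlBbhhAA=8 LlBbhhAa=16 LlBbhhaa=8 LlbbHhAA=4 LlbbHhAa=8 LlbbHhaa=4 LlbbhhAA=4 LlbbhhAa=8 Llbbhhaa=4 llBBHhAA=2 llBBHhAa=4 llBBHhaa=2 llBBhhAA=2 llBBhhAa=4 llBBhhaa=2 llBbHhAA=4 llBbHhAa=8 llBbHhaa=4 llBbhhAA=4 llBbhhAa=8 llBbhhaa=4 llbbHhAA=2 llbbHhAa=4 llbbHhaa=2 llbbhhAA=2 llbbhhAa=4 llbbhhaa=2
llBBhhAA hits 2/256; gcd=2; 2÷2/256÷2 = 1/128

P(llBBhhAA) = 1/128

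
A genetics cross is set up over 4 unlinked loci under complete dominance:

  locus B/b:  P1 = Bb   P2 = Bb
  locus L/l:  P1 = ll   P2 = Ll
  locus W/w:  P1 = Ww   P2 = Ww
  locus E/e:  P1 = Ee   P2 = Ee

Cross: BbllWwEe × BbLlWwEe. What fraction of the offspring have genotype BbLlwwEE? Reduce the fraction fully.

BbllWwEe gametes: BlWE×2, BlWe×2, BlwE×2, Blwe×2, blWE×2, blWe×2, blwE×2, blwe×2
BbLlWwEe gametes: BLWE×1, BLWe×1, BLwE×1, BLwe×1, BlWE×1, BlWe×1, BlwE×1, Blwe×1, bLWE×1, bLWe×1, bLwE×1, bLwe×1, blWE×1, blWe×1, blwE×1, blwe×1
BbllWwEe×BbLlWwEe grid (16·16=256): BBLlWWEE=2 BBLlWWEe=4 BBLlWWee=2 BBLlWwEE=4 BBLlWwEe=8 BBLlWwee=4 BBLlwwEE=2 BBLlwwEe=4 BBLlwwee=2 BBllWWEE=2 BBllWWEe=4 BBllWWee=2 BBllWwEE=4 BBllWwEe=8 BBllWwee=4 BBllwwEE=2 BBllwwEe=4 BBllwwee=2 BbLlWWEE=4 BbLlWWEe=8 BbLlWWee=4 BbLlWwEE=8 BbLlWwEe=16 BbLlWwee=8 BbLlwwEE=4 BbLlwwEe=8 BbLlwwee=4 BbllWWEE=4 BbllWWEe=8 BbllWWee=4 BbllWwEE=8 BbllWwEe=16 BbllWwee=8 BbllwwEE=4 BbllwwEe=8 Bbllwwee=4 bbLlWWEE=2 bbLlWWEe=4 bbLlWWee=2 bbLlWwEE=4 bbLlWwEe=8 bbLlWwee=4 bbLlwwEE=2 bbLlwwEe=4 bbLlwwee=2 bbllWWEE=2 bbllWWEe=4 bbllWWee=2 bbllWwEE=4 bbllWwEe=8 bbllWwee=4 bbllwwEE=2 bbllwwEe=4 bbllwwee=2
BbLlwwEE hits 4/256; gcd=4; 4÷4/256÷4 = 1/64

P(BbLlwwEE) = 1/64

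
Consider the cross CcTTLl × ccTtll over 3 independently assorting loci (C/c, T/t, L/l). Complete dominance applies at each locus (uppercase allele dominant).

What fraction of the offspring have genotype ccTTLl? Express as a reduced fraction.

CcTTLl gametes: CTL×2, CTl×2, cTL×2, cTl×2
ccTtll gametes: cTl×4, ctl×4
CcTTLl×ccTtll grid (8·8=64): CcTTLl=8 CcTTll=8 CcTtLl=8 CcTtll=8 ccTTLl=8 ccTTll=8 ccTtLl=8 ccTtll=8
ccTTLl hits 8/64; gcd=8; 8÷8/64÷8 = 1/8

P(ccTTLl) = 1/8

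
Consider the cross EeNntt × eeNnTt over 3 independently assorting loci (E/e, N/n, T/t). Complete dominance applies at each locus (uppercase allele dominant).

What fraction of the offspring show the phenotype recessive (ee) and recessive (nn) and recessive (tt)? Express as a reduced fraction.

P(ee nn tt) = 1/16

EeNntt gametes: ENt×2, Ent×2, eNt×2, ent×2
eeNnTt gametes: eNT×2, eNt×2, enT×2, ent×2
EeNntt×eeNnTt grid (8·8=64): EeNNTt=4 EeNNtt=4 EeNnTt=8 EeNntt=8 EennTt=4 Eenntt=4 eeNNTt=4 eeNNtt=4 eeNnTt=8 eeNntt=8 eennTt=4 eenntt=4
ee nn tt hits 4/64; gcd=4; 4÷4/64÷4 = 1/16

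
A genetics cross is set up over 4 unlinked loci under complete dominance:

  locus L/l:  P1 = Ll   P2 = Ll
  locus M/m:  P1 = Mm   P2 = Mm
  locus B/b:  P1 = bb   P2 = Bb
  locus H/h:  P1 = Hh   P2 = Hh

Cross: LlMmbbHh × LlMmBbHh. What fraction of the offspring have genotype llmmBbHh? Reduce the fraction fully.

P(llmmBbHh) = 1/64

LlMmbbHh gametes: LMbH×2, LMbh×2, LmbH×2, Lmbh×2, lMbH×2, lMbh×2, lmbH×2, lmbh×2
LlMmBbHh gametes: LMBH×1, LMBh×1, LMbH×1, LMbh×1, LmBH×1, LmBh×1, LmbH×1, Lmbh×1, lMBH×1, lMBh×1, lMbH×1, lMbh×1, lmBH×1, lmBh×1, lmbH×1, lmbh×1
LlMmbbHh×LlMmBbHh grid (16·16=256): LLMMBbHH=2 LLMMBbHh=4 LLMMBbhh=2 LLMMbbHH=2 LLMMbbHh=4 LLMMbbhh=2 LLMmBbHH=4 LLMmBbHh=8 LLMmBbhh=4 LLMmbbHH=4 LLMmbbHh=8 LLMmbbhh=4 LLmmBbHH=2 LLmmBbHh=4 LLmmBbhh=2 LLmmbbHH=2 LLmmbbHh=4 LLmmbbhh=2 LlMMBbHH=4 LlMMBbHh=8 LlMMBbhh=4 LlMMbbHH=4 LlMMbbHh=8 LlMMbbhh=4 LlMmBbHH=8 LlMmBbHh=16 LlMmBbhh=8 LlMmbbHH=8 LlMmbbHh=16 LlMmbbhh=8 LlmmBbHH=4 LlmmBbHh=8 LlmmBbhh=4 LlmmbbHH=4 LlmmbbHh=8 Llmmbbhh=4 llMMBbHH=2 llMMBbHh=4 llMMBbhh=2 llMMbbHH=2 llMMbbHh=4 llMMbbhh=2 llMmBbHH=4 llMmBbHh=8 llMmBbhh=4 llMmbbHH=4 llMmbbHh=8 llMmbbhh=4 llmmBbHH=2 llmmBbHh=4 llmmBbhh=2 llmmbbHH=2 llmmbbHh=4 llmmbbhh=2
llmmBbHh hits 4/256; gcd=4; 4÷4/256÷4 = 1/64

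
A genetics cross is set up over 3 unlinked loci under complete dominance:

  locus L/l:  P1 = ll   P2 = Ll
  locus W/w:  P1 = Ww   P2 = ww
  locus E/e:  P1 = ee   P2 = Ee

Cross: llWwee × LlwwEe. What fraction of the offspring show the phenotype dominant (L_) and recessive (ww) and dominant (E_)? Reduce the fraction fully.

llWwee gametes: lWe×4, lwe×4
LlwwEe gametes: LwE×2, Lwe×2, lwE×2, lwe×2
llWwee×LlwwEe grid (8·8=64): LlWwEe=8 LlWwee=8 LlwwEe=8 Llwwee=8 llWwEe=8 llWwee=8 llwwEe=8 llwwee=8
L_ ww E_ hits 8/64; gcd=8; 8÷8/64÷8 = 1/8

P(L_ ww E_) = 1/8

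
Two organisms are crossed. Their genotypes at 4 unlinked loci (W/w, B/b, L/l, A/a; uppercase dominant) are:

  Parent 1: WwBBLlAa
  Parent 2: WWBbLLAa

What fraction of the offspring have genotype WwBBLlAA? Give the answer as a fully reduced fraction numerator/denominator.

P(WwBBLlAA) = 1/32

WwBBLlAa gametes: WBLA×2, WBLa×2, WBlA×2, WBla×2, wBLA×2, wBLa×2, wBlA×2, wBla×2
WWBbLLAa gametes: WBLA×4, WBLa×4, WbLA×4, WbLa×4
WwBBLlAa×WWBbLLAa grid (16·16=256): WWBBLLAA=8 WWBBLLAa=16 WWBBLLaa=8 WWBBLlAA=8 WWBBLlAa=16 WWBBLlaa=8 WWBbLLAA=8 WWBbLLAa=16 WWBbLLaa=8 WWBbLlAA=8 WWBbLlAa=16 WWBbLlaa=8 WwBBLLAA=8 WwBBLLAa=16 WwBBLLaa=8 WwBBLlAA=8 WwBBLlAa=16 WwBBLlaa=8 WwBbLLAA=8 WwBbLLAa=16 WwBbLLaa=8 WwBbLlAA=8 WwBbLlAa=16 WwBbLlaa=8
WwBBLlAA hits 8/256; gcd=8; 8÷8/256÷8 = 1/32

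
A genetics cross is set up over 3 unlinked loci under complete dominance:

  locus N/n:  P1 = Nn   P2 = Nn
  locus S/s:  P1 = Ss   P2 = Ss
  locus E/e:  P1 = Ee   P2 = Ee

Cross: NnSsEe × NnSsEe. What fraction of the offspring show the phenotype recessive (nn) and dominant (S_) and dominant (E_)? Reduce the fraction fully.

NnSsEe gametes: NSE×1, NSe×1, NsE×1, Nse×1, nSE×1, nSe×1, nsE×1, nse×1
NnSsEe gametes: NSE×1, NSe×1, NsE×1, Nse×1, nSE×1, nSe×1, nsE×1, nse×1
NnSsEe×NnSsEe grid (8·8=64): NNSSEE=1 NNSSEe=2 NNSSee=1 NNSsEE=2 NNSsEe=4 NNSsee=2 NNssEE=1 NNssEe=2 NNssee=1 NnSSEE=2 NnSSEe=4 NnSSee=2 NnSsEE=4 NnSsEe=8 NnSsee=4 NnssEE=2 NnssEe=4 Nnssee=2 nnSSEE=1 nnSSEe=2 nnSSee=1 nnSsEE=2 nnSsEe=4 nnSsee=2 nnssEE=1 nnssEe=2 nnssee=1
nn S_ E_ hits 9/64; gcd=1; 9÷1/64÷1 = 9/64

P(nn S_ E_) = 9/64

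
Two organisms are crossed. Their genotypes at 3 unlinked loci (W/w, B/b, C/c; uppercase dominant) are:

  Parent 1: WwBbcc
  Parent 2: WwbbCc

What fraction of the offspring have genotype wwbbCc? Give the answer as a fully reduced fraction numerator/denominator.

WwBbcc gametes: WBc×2, Wbc×2, wBc×2, wbc×2
WwbbCc gametes: WbC×2, Wbc×2, wbC×2, wbc×2
WwBbcc×WwbbCc grid (8·8=64): WWBbCc=4 WWBbcc=4 WWbbCc=4 WWbbcc=4 WwBbCc=8 WwBbcc=8 WwbbCc=8 Wwbbcc=8 wwBbCc=4 wwBbcc=4 wwbbCc=4 wwbbcc=4
wwbbCc hits 4/64; gcd=4; 4÷4/64÷4 = 1/16

P(wwbbCc) = 1/16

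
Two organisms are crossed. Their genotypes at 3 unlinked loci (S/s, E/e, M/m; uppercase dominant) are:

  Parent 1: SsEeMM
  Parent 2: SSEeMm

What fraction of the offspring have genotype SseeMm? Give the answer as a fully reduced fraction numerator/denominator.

P(SseeMm) = 1/16

SsEeMM gametes: SEM×2, SeM×2, sEM×2, seM×2
SSEeMm gametes: SEM×2, SEm×2, SeM×2, Sem×2
SsEeMM×SSEeMm grid (8·8=64): SSEEMM=4 SSEEMm=4 SSEeMM=8 SSEeMm=8 SSeeMM=4 SSeeMm=4 SsEEMM=4 SsEEMm=4 SsEeMM=8 SsEeMm=8 SseeMM=4 SseeMm=4
SseeMm hits 4/64; gcd=4; 4÷4/64÷4 = 1/16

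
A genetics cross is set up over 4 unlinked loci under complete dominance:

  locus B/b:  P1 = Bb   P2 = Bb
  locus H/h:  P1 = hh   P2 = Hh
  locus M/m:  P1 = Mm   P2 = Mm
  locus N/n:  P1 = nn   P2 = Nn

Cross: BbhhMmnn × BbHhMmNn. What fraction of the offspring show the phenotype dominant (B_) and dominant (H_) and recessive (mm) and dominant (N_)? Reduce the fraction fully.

BbhhMmnn gametes: BhMn×4, Bhmn×4, bhMn×4, bhmn×4
BbHhMmNn gametes: BHMN×1, BHMn×1, BHmN×1, BHmn×1, BhMN×1, BhMn×1, BhmN×1, Bhmn×1, bHMN×1, bHMn×1, bHmN×1, bHmn×1, bhMN×1, bhMn×1, bhmN×1, bhmn×1
BbhhMmnn×BbHhMmNn grid (16·16=256): BBHhMMNn=4 BBHhMMnn=4 BBHhMmNn=8 BBHhMmnn=8 BBHhmmNn=4 BBHhmmnn=4 BBhhMMNn=4 BBhhMMnn=4 BBhhMmNn=8 BBhhMmnn=8 BBhhmmNn=4 BBhhmmnn=4 BbHhMMNn=8 BbHhMMnn=8 BbHhMmNn=16 BbHhMmnn=16 BbHhmmNn=8 BbHhmmnn=8 BbhhMMNn=8 BbhhMMnn=8 BbhhMmNn=16 BbhhMmnn=16 BbhhmmNn=8 Bbhhmmnn=8 bbHhMMNn=4 bbHhMMnn=4 bbHhMmNn=8 bbHhMmnn=8 bbHhmmNn=4 bbHhmmnn=4 bbhhMMNn=4 bbhhMMnn=4 bbhhMmNn=8 bbhhMmnn=8 bbhhmmNn=4 bbhhmmnn=4
B_ H_ mm N_ hits 12/256; gcd=4; 12÷4/256÷4 = 3/64

P(B_ H_ mm N_) = 3/64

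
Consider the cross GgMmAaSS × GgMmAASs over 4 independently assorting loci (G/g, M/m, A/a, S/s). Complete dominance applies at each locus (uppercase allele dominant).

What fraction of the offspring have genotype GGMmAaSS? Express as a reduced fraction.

GgMmAaSS gametes: GMAS×2, GMaS×2, GmAS×2, GmaS×2, gMAS×2, gMaS×2, gmAS×2, gmaS×2
GgMmAASs gametes: GMAS×2, GMAs×2, GmAS×2, GmAs×2, gMAS×2, gMAs×2, gmAS×2, gmAs×2
GgMmAaSS×GgMmAASs grid (16·16=256): GGMMAASS=4 GGMMAASs=4 GGMMAaSS=4 GGMMAaSs=4 GGMmAASS=8 GGMmAASs=8 GGMmAaSS=8 GGMmAaSs=8 GGmmAASS=4 GGmmAASs=4 GGmmAaSS=4 GGmmAaSs=4 GgMMAASS=8 GgMMAASs=8 GgMMAaSS=8 GgMMAaSs=8 GgMmAASS=16 GgMmAASs=16 GgMmAaSS=16 GgMmAaSs=16 GgmmAASS=8 GgmmAASs=8 GgmmAaSS=8 GgmmAaSs=8 ggMMAASS=4 ggMMAASs=4 ggMMAaSS=4 ggMMAaSs=4 ggMmAASS=8 ggMmAASs=8 ggMmAaSS=8 ggMmAaSs=8 ggmmAASS=4 ggmmAASs=4 ggmmAaSS=4 ggmmAaSs=4
GGMmAaSS hits 8/256; gcd=8; 8÷8/256÷8 = 1/32

P(GGMmAaSS) = 1/32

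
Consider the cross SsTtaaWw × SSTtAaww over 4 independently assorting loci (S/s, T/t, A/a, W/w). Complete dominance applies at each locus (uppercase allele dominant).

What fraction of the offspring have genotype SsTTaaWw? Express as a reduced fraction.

SsTtaaWw gametes: STaW×2, STaw×2, StaW×2, Staw×2, sTaW×2, sTaw×2, staW×2, staw×2
SSTtAaww gametes: STAw×4, STaw×4, StAw×4, Staw×4
SsTtaaWw×SSTtAaww grid (16·16=256): SSTTAaWw=8 SSTTAaww=8 SSTTaaWw=8 SSTTaaww=8 SSTtAaWw=16 SSTtAaww=16 SSTtaaWw=16 SSTtaaww=16 SSttAaWw=8 SSttAaww=8 SSttaaWw=8 SSttaaww=8 SsTTAaWw=8 SsTTAaww=8 SsTTaaWw=8 SsTTaaww=8 SsTtAaWw=16 SsTtAaww=16 SsTtaaWw=16 SsTtaaww=16 SsttAaWw=8 SsttAaww=8 SsttaaWw=8 Ssttaaww=8
SsTTaaWw hits 8/256; gcd=8; 8÷8/256÷8 = 1/32

P(SsTTaaWw) = 1/32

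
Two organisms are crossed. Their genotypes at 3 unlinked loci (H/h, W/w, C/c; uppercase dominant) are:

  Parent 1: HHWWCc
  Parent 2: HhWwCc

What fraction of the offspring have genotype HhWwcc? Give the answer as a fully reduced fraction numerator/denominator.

P(HhWwcc) = 1/16

HHWWCc gametes: HWC×4, HWc×4
HhWwCc gametes: HWC×1, HWc×1, HwC×1, Hwc×1, hWC×1, hWc×1, hwC×1, hwc×1
HHWWCc×HhWwCc grid (8·8=64): HHWWCC=4 HHWWCc=8 HHWWcc=4 HHWwCC=4 HHWwCc=8 HHWwcc=4 HhWWCC=4 HhWWCc=8 HhWWcc=4 HhWwCC=4 HhWwCc=8 HhWwcc=4
HhWwcc hits 4/64; gcd=4; 4÷4/64÷4 = 1/16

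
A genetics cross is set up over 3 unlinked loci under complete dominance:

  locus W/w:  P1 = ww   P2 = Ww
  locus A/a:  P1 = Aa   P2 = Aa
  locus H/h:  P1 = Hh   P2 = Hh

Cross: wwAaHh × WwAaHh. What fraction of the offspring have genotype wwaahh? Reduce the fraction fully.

P(wwaahh) = 1/32

wwAaHh gametes: wAH×2, wAh×2, waH×2, wah×2
WwAaHh gametes: WAH×1, WAh×1, WaH×1, Wah×1, wAH×1, wAh×1, waH×1, wah×1
wwAaHh×WwAaHh grid (8·8=64): WwAAHH=2 WwAAHh=4 WwAAhh=2 WwAaHH=4 WwAaHh=8 WwAahh=4 WwaaHH=2 WwaaHh=4 Wwaahh=2 wwAAHH=2 wwAAHh=4 wwAAhh=2 wwAaHH=4 wwAaHh=8 wwAahh=4 wwaaHH=2 wwaaHh=4 wwaahh=2
wwaahh hits 2/64; gcd=2; 2÷2/64÷2 = 1/32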